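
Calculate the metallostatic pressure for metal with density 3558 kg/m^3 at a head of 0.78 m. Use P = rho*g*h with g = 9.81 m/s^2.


Formula: P = rho * g * h
rho * g = 3558 * 9.81 = 34903.98 N/m^3
P = 34903.98 * 0.78 = 27225.1044 Pa

Final answer: 27225.1044 Pa


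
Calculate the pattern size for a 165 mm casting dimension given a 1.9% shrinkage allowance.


Formula: L_pattern = L_casting * (1 + shrinkage_rate/100)
Shrinkage factor = 1 + 1.9/100 = 1.019
L_pattern = 165 mm * 1.019 = 168.1350 mm

Answer: 168.1350 mm


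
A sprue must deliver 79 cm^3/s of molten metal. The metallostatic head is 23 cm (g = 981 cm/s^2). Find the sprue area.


Formula: v = sqrt(2*g*h), A = Q/v
Velocity: v = sqrt(2 * 981 * 23) = sqrt(45126) = 212.4288 cm/s
Sprue area: A = Q / v = 79 / 212.4288 = 0.3719 cm^2


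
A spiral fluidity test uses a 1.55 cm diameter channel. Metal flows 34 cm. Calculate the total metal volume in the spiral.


Formula: V = pi * (d/2)^2 * L  (cylinder volume)
Radius = 1.55/2 = 0.775 cm
V = pi * 0.775^2 * 34 = 64.1552 cm^3


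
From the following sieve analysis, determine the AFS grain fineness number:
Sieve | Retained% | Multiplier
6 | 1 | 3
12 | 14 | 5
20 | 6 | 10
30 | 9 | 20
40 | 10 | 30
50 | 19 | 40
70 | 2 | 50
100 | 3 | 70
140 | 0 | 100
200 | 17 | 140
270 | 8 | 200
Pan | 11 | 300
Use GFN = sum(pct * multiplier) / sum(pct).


Formula: GFN = sum(pct * multiplier) / sum(pct)
sum(pct * multiplier) = 8963
sum(pct) = 100
GFN = 8963 / 100 = 89.63

89.63


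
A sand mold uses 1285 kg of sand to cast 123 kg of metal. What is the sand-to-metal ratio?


Formula: Sand-to-Metal Ratio = W_sand / W_metal
Ratio = 1285 kg / 123 kg = 10.4472

Answer: 10.4472


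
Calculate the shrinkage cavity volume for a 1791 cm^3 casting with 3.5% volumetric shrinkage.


Formula: V_shrink = V_casting * shrinkage_pct / 100
V_shrink = 1791 cm^3 * 3.5 / 100 = 62.6850 cm^3


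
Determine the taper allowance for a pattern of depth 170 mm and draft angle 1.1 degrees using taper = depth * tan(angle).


Formula: taper = depth * tan(draft_angle)
tan(1.1 deg) = 0.0192010
taper = 170 mm * 0.0192010 = 3.2642 mm

3.2642 mm


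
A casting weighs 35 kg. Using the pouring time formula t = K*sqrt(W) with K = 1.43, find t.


Formula: t = K * sqrt(W)
sqrt(W) = sqrt(35) = 5.91608
t = 1.43 * 5.91608 = 8.4600 s

Final answer: 8.4600 s


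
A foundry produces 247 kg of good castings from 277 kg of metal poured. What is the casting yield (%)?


Formula: Casting Yield = (W_good / W_total) * 100
Yield = (247 kg / 277 kg) * 100 = 89.1697%


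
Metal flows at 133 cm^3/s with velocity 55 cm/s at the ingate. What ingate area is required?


Formula: A_ingate = Q / v  (continuity equation)
A = 133 cm^3/s / 55 cm/s = 2.4182 cm^2


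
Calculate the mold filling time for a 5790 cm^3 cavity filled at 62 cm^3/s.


Formula: t_fill = V_mold / Q_flow
t = 5790 cm^3 / 62 cm^3/s = 93.3871 s


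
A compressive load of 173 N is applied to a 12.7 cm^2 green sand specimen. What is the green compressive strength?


Formula: Compressive Strength = Force / Area
Strength = 173 N / 12.7 cm^2 = 13.6220 N/cm^2

Answer: 13.6220 N/cm^2


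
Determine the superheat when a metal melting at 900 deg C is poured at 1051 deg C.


Formula: Superheat = T_pour - T_melt
Superheat = 1051 - 900 = 151 deg C

Answer: 151 deg C


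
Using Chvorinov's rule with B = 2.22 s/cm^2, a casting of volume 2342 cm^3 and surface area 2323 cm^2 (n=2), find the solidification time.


Formula: t_s = B * (V/A)^n  (Chvorinov's rule, n=2)
Modulus M = V/A = 2342/2323 = 1.008179 cm
M^2 = 1.008179^2 = 1.016425 cm^2
t_s = 2.22 * 1.016425 = 2.2565 s

Final answer: 2.2565 s


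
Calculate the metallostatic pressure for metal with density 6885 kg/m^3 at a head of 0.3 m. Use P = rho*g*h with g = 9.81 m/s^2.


Formula: P = rho * g * h
rho * g = 6885 * 9.81 = 67541.85 N/m^3
P = 67541.85 * 0.3 = 20262.5550 Pa

Final answer: 20262.5550 Pa


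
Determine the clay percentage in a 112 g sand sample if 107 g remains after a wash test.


Formula: Clay% = (W_total - W_washed) / W_total * 100
Clay mass = 112 - 107 = 5 g
Clay% = 5 / 112 * 100 = 4.4643%

4.4643%


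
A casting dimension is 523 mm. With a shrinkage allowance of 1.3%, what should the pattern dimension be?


Formula: L_pattern = L_casting * (1 + shrinkage_rate/100)
Shrinkage factor = 1 + 1.3/100 = 1.013
L_pattern = 523 mm * 1.013 = 529.7990 mm

529.7990 mm


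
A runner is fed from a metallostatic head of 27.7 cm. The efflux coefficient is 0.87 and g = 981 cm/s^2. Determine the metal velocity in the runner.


Formula: v = Cd * sqrt(2 * g * h)  (Torricelli with discharge coefficient)
2*g*h = 2 * 981 * 27.7 = 54347.4 cm^2/s^2
sqrt(54347.4) = 233.12529 cm/s
v = 0.87 * 233.12529 = 202.8190 cm/s

Answer: 202.8190 cm/s


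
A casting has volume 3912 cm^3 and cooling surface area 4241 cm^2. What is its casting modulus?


Formula: Casting Modulus M = V / A
M = 3912 cm^3 / 4241 cm^2 = 0.9224 cm

0.9224 cm


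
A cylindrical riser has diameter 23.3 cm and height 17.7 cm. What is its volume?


Formula: V = pi * (D/2)^2 * H  (cylinder volume)
Radius = D/2 = 23.3/2 = 11.65 cm
V = pi * 11.65^2 * 17.7 = 7547.0111 cm^3

7547.0111 cm^3


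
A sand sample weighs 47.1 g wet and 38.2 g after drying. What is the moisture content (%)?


Formula: MC = (W_wet - W_dry) / W_wet * 100
Water mass = 47.1 - 38.2 = 8.9 g
MC = 8.9 / 47.1 * 100 = 18.8960%

Answer: 18.8960%


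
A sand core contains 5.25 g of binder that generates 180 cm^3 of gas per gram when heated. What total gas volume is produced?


Formula: V_gas = W_binder * gas_evolution_rate
V = 5.25 g * 180 cm^3/g = 945.0000 cm^3


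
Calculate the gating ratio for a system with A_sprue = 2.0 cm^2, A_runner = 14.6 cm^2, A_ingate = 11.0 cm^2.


Sprue:Runner:Ingate = 1 : 14.6/2.0 : 11.0/2.0 = 1:7.30:5.50

Answer: 1:7.30:5.50


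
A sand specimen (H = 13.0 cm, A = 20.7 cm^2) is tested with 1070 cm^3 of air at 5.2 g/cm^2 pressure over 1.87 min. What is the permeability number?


Formula: Permeability Number P = (V * H) / (p * A * t)
Numerator: V * H = 1070 * 13.0 = 13910.0
Denominator: p * A * t = 5.2 * 20.7 * 1.87 = 201.2868
P = 13910.0 / 201.2868 = 69.1054

Answer: 69.1054


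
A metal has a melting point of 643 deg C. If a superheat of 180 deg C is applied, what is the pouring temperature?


Formula: T_pour = T_melt + Superheat
T_pour = 643 + 180 = 823 deg C

823 deg C


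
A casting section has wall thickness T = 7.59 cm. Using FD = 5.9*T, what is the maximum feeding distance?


Formula: FD = 5.9 * T  (riser feeding-distance rule)
FD = 5.9 * 7.59 cm = 44.7810 cm


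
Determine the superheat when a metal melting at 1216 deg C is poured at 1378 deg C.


Formula: Superheat = T_pour - T_melt
Superheat = 1378 - 1216 = 162 deg C

162 deg C


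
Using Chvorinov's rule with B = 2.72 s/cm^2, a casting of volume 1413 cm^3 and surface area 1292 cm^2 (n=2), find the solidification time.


Formula: t_s = B * (V/A)^n  (Chvorinov's rule, n=2)
Modulus M = V/A = 1413/1292 = 1.093653 cm
M^2 = 1.093653^2 = 1.196077 cm^2
t_s = 2.72 * 1.196077 = 3.2533 s


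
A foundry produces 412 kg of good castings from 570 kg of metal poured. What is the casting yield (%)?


Formula: Casting Yield = (W_good / W_total) * 100
Yield = (412 kg / 570 kg) * 100 = 72.2807%


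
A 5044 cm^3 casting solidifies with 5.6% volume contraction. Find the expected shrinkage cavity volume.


Formula: V_shrink = V_casting * shrinkage_pct / 100
V_shrink = 5044 cm^3 * 5.6 / 100 = 282.4640 cm^3

282.4640 cm^3


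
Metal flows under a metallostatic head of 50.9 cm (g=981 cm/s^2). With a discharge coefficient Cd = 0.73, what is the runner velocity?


Formula: v = Cd * sqrt(2 * g * h)  (Torricelli with discharge coefficient)
2*g*h = 2 * 981 * 50.9 = 99865.8 cm^2/s^2
sqrt(99865.8) = 316.01551 cm/s
v = 0.73 * 316.01551 = 230.6913 cm/s


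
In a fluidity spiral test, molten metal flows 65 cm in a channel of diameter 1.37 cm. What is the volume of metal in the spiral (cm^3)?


Formula: V = pi * (d/2)^2 * L  (cylinder volume)
Radius = 1.37/2 = 0.685 cm
V = pi * 0.685^2 * 65 = 95.8174 cm^3

Answer: 95.8174 cm^3


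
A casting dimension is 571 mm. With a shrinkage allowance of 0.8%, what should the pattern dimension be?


Formula: L_pattern = L_casting * (1 + shrinkage_rate/100)
Shrinkage factor = 1 + 0.8/100 = 1.008
L_pattern = 571 mm * 1.008 = 575.5680 mm


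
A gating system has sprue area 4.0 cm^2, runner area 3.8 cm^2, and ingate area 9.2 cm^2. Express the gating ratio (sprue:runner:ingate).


Sprue:Runner:Ingate = 1 : 3.8/4.0 : 9.2/4.0 = 1:0.95:2.30

1:0.95:2.30


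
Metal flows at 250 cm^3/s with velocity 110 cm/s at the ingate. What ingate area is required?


Formula: A_ingate = Q / v  (continuity equation)
A = 250 cm^3/s / 110 cm/s = 2.2727 cm^2

Final answer: 2.2727 cm^2


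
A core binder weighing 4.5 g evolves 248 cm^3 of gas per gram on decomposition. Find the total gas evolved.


Formula: V_gas = W_binder * gas_evolution_rate
V = 4.5 g * 248 cm^3/g = 1116.0000 cm^3


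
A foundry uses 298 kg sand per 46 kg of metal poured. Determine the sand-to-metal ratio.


Formula: Sand-to-Metal Ratio = W_sand / W_metal
Ratio = 298 kg / 46 kg = 6.4783

Answer: 6.4783


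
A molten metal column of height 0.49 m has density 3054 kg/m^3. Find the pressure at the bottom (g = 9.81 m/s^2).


Formula: P = rho * g * h
rho * g = 3054 * 9.81 = 29959.74 N/m^3
P = 29959.74 * 0.49 = 14680.2726 Pa

Final answer: 14680.2726 Pa


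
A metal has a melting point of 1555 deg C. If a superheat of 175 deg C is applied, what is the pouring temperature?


Formula: T_pour = T_melt + Superheat
T_pour = 1555 + 175 = 1730 deg C

Answer: 1730 deg C


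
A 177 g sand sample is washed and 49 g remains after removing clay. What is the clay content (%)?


Formula: Clay% = (W_total - W_washed) / W_total * 100
Clay mass = 177 - 49 = 128 g
Clay% = 128 / 177 * 100 = 72.3164%


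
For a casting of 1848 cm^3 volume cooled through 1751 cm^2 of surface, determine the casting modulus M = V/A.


Formula: Casting Modulus M = V / A
M = 1848 cm^3 / 1751 cm^2 = 1.0554 cm

Answer: 1.0554 cm


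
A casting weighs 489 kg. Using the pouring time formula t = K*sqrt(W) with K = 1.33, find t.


Formula: t = K * sqrt(W)
sqrt(W) = sqrt(489) = 22.11334
t = 1.33 * 22.11334 = 29.4107 s

Answer: 29.4107 s


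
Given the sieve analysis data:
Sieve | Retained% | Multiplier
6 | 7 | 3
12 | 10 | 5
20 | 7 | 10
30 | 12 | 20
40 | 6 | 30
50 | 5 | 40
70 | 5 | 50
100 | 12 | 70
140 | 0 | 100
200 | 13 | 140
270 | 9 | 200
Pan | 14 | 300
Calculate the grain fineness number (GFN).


Formula: GFN = sum(pct * multiplier) / sum(pct)
sum(pct * multiplier) = 9671
sum(pct) = 100
GFN = 9671 / 100 = 96.71

Final answer: 96.71


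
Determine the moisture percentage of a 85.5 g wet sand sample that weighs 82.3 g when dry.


Formula: MC = (W_wet - W_dry) / W_wet * 100
Water mass = 85.5 - 82.3 = 3.2 g
MC = 3.2 / 85.5 * 100 = 3.7427%


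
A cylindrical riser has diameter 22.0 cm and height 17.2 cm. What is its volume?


Formula: V = pi * (D/2)^2 * H  (cylinder volume)
Radius = D/2 = 22.0/2 = 11.0 cm
V = pi * 11.0^2 * 17.2 = 6538.2826 cm^3


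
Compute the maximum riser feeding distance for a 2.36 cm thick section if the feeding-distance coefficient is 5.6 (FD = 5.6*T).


Formula: FD = 5.6 * T  (riser feeding-distance rule)
FD = 5.6 * 2.36 cm = 13.2160 cm

Final answer: 13.2160 cm


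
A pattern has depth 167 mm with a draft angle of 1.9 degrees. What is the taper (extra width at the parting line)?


Formula: taper = depth * tan(draft_angle)
tan(1.9 deg) = 0.0331734
taper = 167 mm * 0.0331734 = 5.5400 mm

Final answer: 5.5400 mm


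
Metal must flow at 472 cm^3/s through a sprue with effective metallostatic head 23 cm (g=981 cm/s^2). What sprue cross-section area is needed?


Formula: v = sqrt(2*g*h), A = Q/v
Velocity: v = sqrt(2 * 981 * 23) = sqrt(45126) = 212.4288 cm/s
Sprue area: A = Q / v = 472 / 212.4288 = 2.2219 cm^2


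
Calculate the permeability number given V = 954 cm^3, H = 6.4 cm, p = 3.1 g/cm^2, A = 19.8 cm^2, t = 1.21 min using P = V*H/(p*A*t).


Formula: Permeability Number P = (V * H) / (p * A * t)
Numerator: V * H = 954 * 6.4 = 6105.6
Denominator: p * A * t = 3.1 * 19.8 * 1.21 = 74.2698
P = 6105.6 / 74.2698 = 82.2084

82.2084


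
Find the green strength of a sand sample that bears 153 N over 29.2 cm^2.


Formula: Compressive Strength = Force / Area
Strength = 153 N / 29.2 cm^2 = 5.2397 N/cm^2

Final answer: 5.2397 N/cm^2


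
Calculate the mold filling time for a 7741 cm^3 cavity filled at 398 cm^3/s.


Formula: t_fill = V_mold / Q_flow
t = 7741 cm^3 / 398 cm^3/s = 19.4497 s


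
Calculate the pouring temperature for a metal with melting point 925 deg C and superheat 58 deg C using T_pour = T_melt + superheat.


Formula: T_pour = T_melt + Superheat
T_pour = 925 + 58 = 983 deg C


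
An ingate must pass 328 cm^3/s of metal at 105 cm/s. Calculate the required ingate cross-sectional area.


Formula: A_ingate = Q / v  (continuity equation)
A = 328 cm^3/s / 105 cm/s = 3.1238 cm^2

Answer: 3.1238 cm^2


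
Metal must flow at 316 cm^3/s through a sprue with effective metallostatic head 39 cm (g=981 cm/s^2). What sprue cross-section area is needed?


Formula: v = sqrt(2*g*h), A = Q/v
Velocity: v = sqrt(2 * 981 * 39) = sqrt(76518) = 276.6189 cm/s
Sprue area: A = Q / v = 316 / 276.6189 = 1.1424 cm^2


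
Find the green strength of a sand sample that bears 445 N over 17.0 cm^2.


Formula: Compressive Strength = Force / Area
Strength = 445 N / 17.0 cm^2 = 26.1765 N/cm^2

Answer: 26.1765 N/cm^2


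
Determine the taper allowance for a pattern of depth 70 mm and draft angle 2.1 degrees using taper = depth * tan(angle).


Formula: taper = depth * tan(draft_angle)
tan(2.1 deg) = 0.0366683
taper = 70 mm * 0.0366683 = 2.5668 mm

Answer: 2.5668 mm


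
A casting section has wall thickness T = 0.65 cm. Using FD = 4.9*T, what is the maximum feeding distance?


Formula: FD = 4.9 * T  (riser feeding-distance rule)
FD = 4.9 * 0.65 cm = 3.1850 cm

Answer: 3.1850 cm


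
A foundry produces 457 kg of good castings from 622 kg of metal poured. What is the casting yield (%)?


Formula: Casting Yield = (W_good / W_total) * 100
Yield = (457 kg / 622 kg) * 100 = 73.4727%

Answer: 73.4727%


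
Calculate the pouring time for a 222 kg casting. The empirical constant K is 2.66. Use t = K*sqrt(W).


Formula: t = K * sqrt(W)
sqrt(W) = sqrt(222) = 14.89966
t = 2.66 * 14.89966 = 39.6331 s

39.6331 s


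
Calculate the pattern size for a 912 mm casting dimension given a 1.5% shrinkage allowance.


Formula: L_pattern = L_casting * (1 + shrinkage_rate/100)
Shrinkage factor = 1 + 1.5/100 = 1.015
L_pattern = 912 mm * 1.015 = 925.6800 mm

Answer: 925.6800 mm


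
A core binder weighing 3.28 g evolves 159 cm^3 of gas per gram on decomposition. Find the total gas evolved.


Formula: V_gas = W_binder * gas_evolution_rate
V = 3.28 g * 159 cm^3/g = 521.5200 cm^3


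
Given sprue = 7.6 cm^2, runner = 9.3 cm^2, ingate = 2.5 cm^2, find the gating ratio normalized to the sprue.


Sprue:Runner:Ingate = 1 : 9.3/7.6 : 2.5/7.6 = 1:1.22:0.33

1:1.22:0.33


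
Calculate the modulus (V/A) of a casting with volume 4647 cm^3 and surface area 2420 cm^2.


Formula: Casting Modulus M = V / A
M = 4647 cm^3 / 2420 cm^2 = 1.9202 cm

Answer: 1.9202 cm


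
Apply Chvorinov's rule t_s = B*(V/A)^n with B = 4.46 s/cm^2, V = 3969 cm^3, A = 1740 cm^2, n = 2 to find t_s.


Formula: t_s = B * (V/A)^n  (Chvorinov's rule, n=2)
Modulus M = V/A = 3969/1740 = 2.281034 cm
M^2 = 2.281034^2 = 5.203116 cm^2
t_s = 4.46 * 5.203116 = 23.2059 s

Final answer: 23.2059 s


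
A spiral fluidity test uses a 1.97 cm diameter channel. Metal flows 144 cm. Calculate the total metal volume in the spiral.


Formula: V = pi * (d/2)^2 * L  (cylinder volume)
Radius = 1.97/2 = 0.985 cm
V = pi * 0.985^2 * 144 = 438.9194 cm^3

Final answer: 438.9194 cm^3


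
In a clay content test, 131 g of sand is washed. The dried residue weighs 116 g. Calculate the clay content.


Formula: Clay% = (W_total - W_washed) / W_total * 100
Clay mass = 131 - 116 = 15 g
Clay% = 15 / 131 * 100 = 11.4504%

Answer: 11.4504%


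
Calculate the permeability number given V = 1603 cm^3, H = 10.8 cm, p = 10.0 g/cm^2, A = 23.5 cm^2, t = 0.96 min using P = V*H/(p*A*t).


Formula: Permeability Number P = (V * H) / (p * A * t)
Numerator: V * H = 1603 * 10.8 = 17312.4
Denominator: p * A * t = 10.0 * 23.5 * 0.96 = 225.6
P = 17312.4 / 225.6 = 76.7394

76.7394


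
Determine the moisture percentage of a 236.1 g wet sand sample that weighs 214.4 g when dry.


Formula: MC = (W_wet - W_dry) / W_wet * 100
Water mass = 236.1 - 214.4 = 21.7 g
MC = 21.7 / 236.1 * 100 = 9.1910%

Final answer: 9.1910%


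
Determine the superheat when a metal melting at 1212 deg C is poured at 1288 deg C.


Formula: Superheat = T_pour - T_melt
Superheat = 1288 - 1212 = 76 deg C

Final answer: 76 deg C


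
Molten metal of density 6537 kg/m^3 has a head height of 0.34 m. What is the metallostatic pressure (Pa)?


Formula: P = rho * g * h
rho * g = 6537 * 9.81 = 64127.97 N/m^3
P = 64127.97 * 0.34 = 21803.5098 Pa


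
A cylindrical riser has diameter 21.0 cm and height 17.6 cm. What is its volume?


Formula: V = pi * (D/2)^2 * H  (cylinder volume)
Radius = D/2 = 21.0/2 = 10.5 cm
V = pi * 10.5^2 * 17.6 = 6095.9464 cm^3

Final answer: 6095.9464 cm^3


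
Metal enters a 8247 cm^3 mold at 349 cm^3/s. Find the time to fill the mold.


Formula: t_fill = V_mold / Q_flow
t = 8247 cm^3 / 349 cm^3/s = 23.6304 s


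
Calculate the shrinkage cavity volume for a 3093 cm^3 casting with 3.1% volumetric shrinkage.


Formula: V_shrink = V_casting * shrinkage_pct / 100
V_shrink = 3093 cm^3 * 3.1 / 100 = 95.8830 cm^3


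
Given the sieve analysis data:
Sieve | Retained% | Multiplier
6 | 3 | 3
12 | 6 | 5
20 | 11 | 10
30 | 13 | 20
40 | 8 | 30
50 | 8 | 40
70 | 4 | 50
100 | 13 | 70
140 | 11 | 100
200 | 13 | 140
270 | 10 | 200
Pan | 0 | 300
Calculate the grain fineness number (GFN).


Formula: GFN = sum(pct * multiplier) / sum(pct)
sum(pct * multiplier) = 6999
sum(pct) = 100
GFN = 6999 / 100 = 69.99


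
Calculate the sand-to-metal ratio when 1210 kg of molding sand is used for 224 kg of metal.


Formula: Sand-to-Metal Ratio = W_sand / W_metal
Ratio = 1210 kg / 224 kg = 5.4018

5.4018


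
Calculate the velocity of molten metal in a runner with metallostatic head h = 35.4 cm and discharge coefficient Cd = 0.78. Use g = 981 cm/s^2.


Formula: v = Cd * sqrt(2 * g * h)  (Torricelli with discharge coefficient)
2*g*h = 2 * 981 * 35.4 = 69454.8 cm^2/s^2
sqrt(69454.8) = 263.54279 cm/s
v = 0.78 * 263.54279 = 205.5634 cm/s

205.5634 cm/s


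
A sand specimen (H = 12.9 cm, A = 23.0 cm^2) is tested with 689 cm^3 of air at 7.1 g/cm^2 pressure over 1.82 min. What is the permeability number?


Formula: Permeability Number P = (V * H) / (p * A * t)
Numerator: V * H = 689 * 12.9 = 8888.1
Denominator: p * A * t = 7.1 * 23.0 * 1.82 = 297.206
P = 8888.1 / 297.206 = 29.9055

Answer: 29.9055


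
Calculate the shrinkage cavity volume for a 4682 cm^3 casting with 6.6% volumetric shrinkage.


Formula: V_shrink = V_casting * shrinkage_pct / 100
V_shrink = 4682 cm^3 * 6.6 / 100 = 309.0120 cm^3

Answer: 309.0120 cm^3


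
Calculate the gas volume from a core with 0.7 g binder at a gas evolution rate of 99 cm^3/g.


Formula: V_gas = W_binder * gas_evolution_rate
V = 0.7 g * 99 cm^3/g = 69.3000 cm^3


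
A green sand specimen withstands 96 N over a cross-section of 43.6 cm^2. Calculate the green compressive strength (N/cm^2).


Formula: Compressive Strength = Force / Area
Strength = 96 N / 43.6 cm^2 = 2.2018 N/cm^2

2.2018 N/cm^2


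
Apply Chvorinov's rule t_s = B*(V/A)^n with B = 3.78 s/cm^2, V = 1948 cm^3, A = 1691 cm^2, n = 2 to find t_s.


Formula: t_s = B * (V/A)^n  (Chvorinov's rule, n=2)
Modulus M = V/A = 1948/1691 = 1.151981 cm
M^2 = 1.151981^2 = 1.327060 cm^2
t_s = 3.78 * 1.327060 = 5.0163 s

Answer: 5.0163 s


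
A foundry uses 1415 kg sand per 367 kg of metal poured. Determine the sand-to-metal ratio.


Formula: Sand-to-Metal Ratio = W_sand / W_metal
Ratio = 1415 kg / 367 kg = 3.8556

Answer: 3.8556


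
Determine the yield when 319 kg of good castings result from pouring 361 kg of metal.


Formula: Casting Yield = (W_good / W_total) * 100
Yield = (319 kg / 361 kg) * 100 = 88.3657%

Answer: 88.3657%


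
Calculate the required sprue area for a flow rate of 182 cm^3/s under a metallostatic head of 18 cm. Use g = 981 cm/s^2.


Formula: v = sqrt(2*g*h), A = Q/v
Velocity: v = sqrt(2 * 981 * 18) = sqrt(35316) = 187.9255 cm/s
Sprue area: A = Q / v = 182 / 187.9255 = 0.9685 cm^2

Answer: 0.9685 cm^2


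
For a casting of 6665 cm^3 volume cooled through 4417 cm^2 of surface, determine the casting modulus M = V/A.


Formula: Casting Modulus M = V / A
M = 6665 cm^3 / 4417 cm^2 = 1.5089 cm

Answer: 1.5089 cm


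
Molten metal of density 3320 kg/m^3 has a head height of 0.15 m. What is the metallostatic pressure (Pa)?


Formula: P = rho * g * h
rho * g = 3320 * 9.81 = 32569.2 N/m^3
P = 32569.2 * 0.15 = 4885.3800 Pa

4885.3800 Pa


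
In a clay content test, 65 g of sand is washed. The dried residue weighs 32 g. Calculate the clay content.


Formula: Clay% = (W_total - W_washed) / W_total * 100
Clay mass = 65 - 32 = 33 g
Clay% = 33 / 65 * 100 = 50.7692%

50.7692%


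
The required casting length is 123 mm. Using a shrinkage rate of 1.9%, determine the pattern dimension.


Formula: L_pattern = L_casting * (1 + shrinkage_rate/100)
Shrinkage factor = 1 + 1.9/100 = 1.019
L_pattern = 123 mm * 1.019 = 125.3370 mm


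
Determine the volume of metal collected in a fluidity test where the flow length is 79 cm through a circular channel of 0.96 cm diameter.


Formula: V = pi * (d/2)^2 * L  (cylinder volume)
Radius = 0.96/2 = 0.48 cm
V = pi * 0.48^2 * 79 = 57.1820 cm^3


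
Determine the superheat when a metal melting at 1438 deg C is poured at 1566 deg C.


Formula: Superheat = T_pour - T_melt
Superheat = 1566 - 1438 = 128 deg C

Final answer: 128 deg C


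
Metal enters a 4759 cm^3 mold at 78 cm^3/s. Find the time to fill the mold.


Formula: t_fill = V_mold / Q_flow
t = 4759 cm^3 / 78 cm^3/s = 61.0128 s

Final answer: 61.0128 s


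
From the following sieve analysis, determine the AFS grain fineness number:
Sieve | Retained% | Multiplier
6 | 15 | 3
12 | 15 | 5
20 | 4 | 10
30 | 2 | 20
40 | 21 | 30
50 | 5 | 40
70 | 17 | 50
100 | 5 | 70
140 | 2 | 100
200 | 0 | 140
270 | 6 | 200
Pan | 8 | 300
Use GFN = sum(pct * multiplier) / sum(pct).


Formula: GFN = sum(pct * multiplier) / sum(pct)
sum(pct * multiplier) = 6030
sum(pct) = 100
GFN = 6030 / 100 = 60.30

Answer: 60.30


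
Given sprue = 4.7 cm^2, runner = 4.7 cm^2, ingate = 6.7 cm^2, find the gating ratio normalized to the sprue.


Sprue:Runner:Ingate = 1 : 4.7/4.7 : 6.7/4.7 = 1:1.00:1.43


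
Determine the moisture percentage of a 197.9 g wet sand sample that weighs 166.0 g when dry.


Formula: MC = (W_wet - W_dry) / W_wet * 100
Water mass = 197.9 - 166.0 = 31.9 g
MC = 31.9 / 197.9 * 100 = 16.1193%

Final answer: 16.1193%


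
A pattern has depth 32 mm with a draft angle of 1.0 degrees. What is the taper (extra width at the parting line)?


Formula: taper = depth * tan(draft_angle)
tan(1.0 deg) = 0.0174551
taper = 32 mm * 0.0174551 = 0.5586 mm

0.5586 mm


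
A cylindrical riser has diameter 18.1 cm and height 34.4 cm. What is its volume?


Formula: V = pi * (D/2)^2 * H  (cylinder volume)
Radius = D/2 = 18.1/2 = 9.05 cm
V = pi * 9.05^2 * 34.4 = 8851.2677 cm^3

Final answer: 8851.2677 cm^3


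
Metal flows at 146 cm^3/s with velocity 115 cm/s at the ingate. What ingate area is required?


Formula: A_ingate = Q / v  (continuity equation)
A = 146 cm^3/s / 115 cm/s = 1.2696 cm^2

1.2696 cm^2


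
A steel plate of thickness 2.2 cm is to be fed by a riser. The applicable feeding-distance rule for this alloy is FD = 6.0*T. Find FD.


Formula: FD = 6.0 * T  (riser feeding-distance rule)
FD = 6.0 * 2.2 cm = 13.2000 cm

Final answer: 13.2000 cm


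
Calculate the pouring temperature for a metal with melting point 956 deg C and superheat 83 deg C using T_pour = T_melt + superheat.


Formula: T_pour = T_melt + Superheat
T_pour = 956 + 83 = 1039 deg C

1039 deg C


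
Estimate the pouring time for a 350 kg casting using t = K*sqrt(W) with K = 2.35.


Formula: t = K * sqrt(W)
sqrt(W) = sqrt(350) = 18.70829
t = 2.35 * 18.70829 = 43.9645 s

Answer: 43.9645 s


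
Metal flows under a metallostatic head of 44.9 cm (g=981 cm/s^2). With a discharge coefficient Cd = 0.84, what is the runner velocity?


Formula: v = Cd * sqrt(2 * g * h)  (Torricelli with discharge coefficient)
2*g*h = 2 * 981 * 44.9 = 88093.8 cm^2/s^2
sqrt(88093.8) = 296.80600 cm/s
v = 0.84 * 296.80600 = 249.3170 cm/s

Final answer: 249.3170 cm/s


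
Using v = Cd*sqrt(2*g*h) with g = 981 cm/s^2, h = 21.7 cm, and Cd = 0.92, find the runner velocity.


Formula: v = Cd * sqrt(2 * g * h)  (Torricelli with discharge coefficient)
2*g*h = 2 * 981 * 21.7 = 42575.4 cm^2/s^2
sqrt(42575.4) = 206.33807 cm/s
v = 0.92 * 206.33807 = 189.8310 cm/s

Final answer: 189.8310 cm/s


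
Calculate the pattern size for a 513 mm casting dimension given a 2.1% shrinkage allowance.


Formula: L_pattern = L_casting * (1 + shrinkage_rate/100)
Shrinkage factor = 1 + 2.1/100 = 1.021
L_pattern = 513 mm * 1.021 = 523.7730 mm

Final answer: 523.7730 mm


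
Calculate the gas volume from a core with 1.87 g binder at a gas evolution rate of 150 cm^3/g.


Formula: V_gas = W_binder * gas_evolution_rate
V = 1.87 g * 150 cm^3/g = 280.5000 cm^3

280.5000 cm^3


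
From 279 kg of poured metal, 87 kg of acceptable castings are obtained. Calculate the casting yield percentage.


Formula: Casting Yield = (W_good / W_total) * 100
Yield = (87 kg / 279 kg) * 100 = 31.1828%


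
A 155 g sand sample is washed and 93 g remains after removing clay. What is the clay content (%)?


Formula: Clay% = (W_total - W_washed) / W_total * 100
Clay mass = 155 - 93 = 62 g
Clay% = 62 / 155 * 100 = 40.0000%

Answer: 40.0000%


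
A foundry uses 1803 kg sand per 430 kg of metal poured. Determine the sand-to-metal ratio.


Formula: Sand-to-Metal Ratio = W_sand / W_metal
Ratio = 1803 kg / 430 kg = 4.1930

Final answer: 4.1930


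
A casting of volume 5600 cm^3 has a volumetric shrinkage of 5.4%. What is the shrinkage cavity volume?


Formula: V_shrink = V_casting * shrinkage_pct / 100
V_shrink = 5600 cm^3 * 5.4 / 100 = 302.4000 cm^3

Final answer: 302.4000 cm^3


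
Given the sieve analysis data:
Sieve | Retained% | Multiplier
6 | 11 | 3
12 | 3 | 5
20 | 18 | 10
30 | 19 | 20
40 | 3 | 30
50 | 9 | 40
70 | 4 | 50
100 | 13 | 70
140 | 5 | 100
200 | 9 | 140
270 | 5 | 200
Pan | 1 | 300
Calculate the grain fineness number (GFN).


Formula: GFN = sum(pct * multiplier) / sum(pct)
sum(pct * multiplier) = 5228
sum(pct) = 100
GFN = 5228 / 100 = 52.28


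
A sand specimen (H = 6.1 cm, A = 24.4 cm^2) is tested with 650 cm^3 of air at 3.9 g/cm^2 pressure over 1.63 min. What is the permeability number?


Formula: Permeability Number P = (V * H) / (p * A * t)
Numerator: V * H = 650 * 6.1 = 3965.0
Denominator: p * A * t = 3.9 * 24.4 * 1.63 = 155.1108
P = 3965.0 / 155.1108 = 25.5624

Answer: 25.5624


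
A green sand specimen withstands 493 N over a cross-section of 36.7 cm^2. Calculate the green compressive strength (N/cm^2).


Formula: Compressive Strength = Force / Area
Strength = 493 N / 36.7 cm^2 = 13.4332 N/cm^2

Answer: 13.4332 N/cm^2


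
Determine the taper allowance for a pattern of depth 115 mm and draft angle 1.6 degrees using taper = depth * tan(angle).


Formula: taper = depth * tan(draft_angle)
tan(1.6 deg) = 0.0279325
taper = 115 mm * 0.0279325 = 3.2122 mm

Answer: 3.2122 mm


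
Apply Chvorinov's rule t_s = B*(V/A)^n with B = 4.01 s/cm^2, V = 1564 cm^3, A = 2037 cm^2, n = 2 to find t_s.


Formula: t_s = B * (V/A)^n  (Chvorinov's rule, n=2)
Modulus M = V/A = 1564/2037 = 0.767796 cm
M^2 = 0.767796^2 = 0.589511 cm^2
t_s = 4.01 * 0.589511 = 2.3639 s

Final answer: 2.3639 s


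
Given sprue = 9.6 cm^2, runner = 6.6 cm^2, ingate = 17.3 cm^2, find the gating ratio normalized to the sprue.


Sprue:Runner:Ingate = 1 : 6.6/9.6 : 17.3/9.6 = 1:0.69:1.80


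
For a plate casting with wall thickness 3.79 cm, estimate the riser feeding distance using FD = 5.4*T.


Formula: FD = 5.4 * T  (riser feeding-distance rule)
FD = 5.4 * 3.79 cm = 20.4660 cm

Answer: 20.4660 cm


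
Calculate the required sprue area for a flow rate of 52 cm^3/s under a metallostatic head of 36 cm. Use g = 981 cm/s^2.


Formula: v = sqrt(2*g*h), A = Q/v
Velocity: v = sqrt(2 * 981 * 36) = sqrt(70632) = 265.7668 cm/s
Sprue area: A = Q / v = 52 / 265.7668 = 0.1957 cm^2

Answer: 0.1957 cm^2


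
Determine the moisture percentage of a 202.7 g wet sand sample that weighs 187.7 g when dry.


Formula: MC = (W_wet - W_dry) / W_wet * 100
Water mass = 202.7 - 187.7 = 15.0 g
MC = 15.0 / 202.7 * 100 = 7.4001%

Final answer: 7.4001%


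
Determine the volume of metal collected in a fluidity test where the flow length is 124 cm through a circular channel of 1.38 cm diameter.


Formula: V = pi * (d/2)^2 * L  (cylinder volume)
Radius = 1.38/2 = 0.69 cm
V = pi * 0.69^2 * 124 = 185.4683 cm^3

185.4683 cm^3


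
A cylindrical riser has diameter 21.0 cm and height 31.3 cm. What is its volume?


Formula: V = pi * (D/2)^2 * H  (cylinder volume)
Radius = D/2 = 21.0/2 = 10.5 cm
V = pi * 10.5^2 * 31.3 = 10841.0865 cm^3

10841.0865 cm^3


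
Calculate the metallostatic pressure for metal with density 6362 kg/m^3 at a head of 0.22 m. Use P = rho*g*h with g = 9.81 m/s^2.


Formula: P = rho * g * h
rho * g = 6362 * 9.81 = 62411.22 N/m^3
P = 62411.22 * 0.22 = 13730.4684 Pa

13730.4684 Pa


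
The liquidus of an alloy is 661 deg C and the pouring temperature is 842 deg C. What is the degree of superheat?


Formula: Superheat = T_pour - T_melt
Superheat = 842 - 661 = 181 deg C


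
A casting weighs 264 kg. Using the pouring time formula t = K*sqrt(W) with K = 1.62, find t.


Formula: t = K * sqrt(W)
sqrt(W) = sqrt(264) = 16.24808
t = 1.62 * 16.24808 = 26.3219 s

26.3219 s


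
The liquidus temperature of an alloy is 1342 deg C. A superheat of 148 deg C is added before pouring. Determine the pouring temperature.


Formula: T_pour = T_melt + Superheat
T_pour = 1342 + 148 = 1490 deg C


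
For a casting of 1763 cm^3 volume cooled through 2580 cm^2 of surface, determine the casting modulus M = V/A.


Formula: Casting Modulus M = V / A
M = 1763 cm^3 / 2580 cm^2 = 0.6833 cm

Final answer: 0.6833 cm


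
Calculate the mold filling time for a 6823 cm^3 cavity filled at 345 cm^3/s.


Formula: t_fill = V_mold / Q_flow
t = 6823 cm^3 / 345 cm^3/s = 19.7768 s

Final answer: 19.7768 s


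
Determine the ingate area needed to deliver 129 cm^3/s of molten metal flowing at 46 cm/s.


Formula: A_ingate = Q / v  (continuity equation)
A = 129 cm^3/s / 46 cm/s = 2.8043 cm^2

Answer: 2.8043 cm^2


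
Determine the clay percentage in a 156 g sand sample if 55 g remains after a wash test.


Formula: Clay% = (W_total - W_washed) / W_total * 100
Clay mass = 156 - 55 = 101 g
Clay% = 101 / 156 * 100 = 64.7436%

64.7436%


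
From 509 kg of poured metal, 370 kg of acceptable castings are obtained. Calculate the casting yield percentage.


Formula: Casting Yield = (W_good / W_total) * 100
Yield = (370 kg / 509 kg) * 100 = 72.6916%


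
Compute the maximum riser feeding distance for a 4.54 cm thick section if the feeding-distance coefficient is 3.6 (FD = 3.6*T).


Formula: FD = 3.6 * T  (riser feeding-distance rule)
FD = 3.6 * 4.54 cm = 16.3440 cm

Answer: 16.3440 cm


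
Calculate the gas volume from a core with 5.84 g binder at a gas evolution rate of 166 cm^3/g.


Formula: V_gas = W_binder * gas_evolution_rate
V = 5.84 g * 166 cm^3/g = 969.4400 cm^3

Final answer: 969.4400 cm^3


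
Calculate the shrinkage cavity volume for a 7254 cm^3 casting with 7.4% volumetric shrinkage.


Formula: V_shrink = V_casting * shrinkage_pct / 100
V_shrink = 7254 cm^3 * 7.4 / 100 = 536.7960 cm^3

536.7960 cm^3


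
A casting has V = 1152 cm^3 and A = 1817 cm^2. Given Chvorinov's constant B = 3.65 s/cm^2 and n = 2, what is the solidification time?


Formula: t_s = B * (V/A)^n  (Chvorinov's rule, n=2)
Modulus M = V/A = 1152/1817 = 0.634012 cm
M^2 = 0.634012^2 = 0.401971 cm^2
t_s = 3.65 * 0.401971 = 1.4672 s


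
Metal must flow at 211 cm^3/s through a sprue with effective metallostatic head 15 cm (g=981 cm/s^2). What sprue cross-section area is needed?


Formula: v = sqrt(2*g*h), A = Q/v
Velocity: v = sqrt(2 * 981 * 15) = sqrt(29430) = 171.5517 cm/s
Sprue area: A = Q / v = 211 / 171.5517 = 1.2299 cm^2

1.2299 cm^2


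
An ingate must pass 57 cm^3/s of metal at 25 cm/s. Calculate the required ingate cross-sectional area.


Formula: A_ingate = Q / v  (continuity equation)
A = 57 cm^3/s / 25 cm/s = 2.2800 cm^2


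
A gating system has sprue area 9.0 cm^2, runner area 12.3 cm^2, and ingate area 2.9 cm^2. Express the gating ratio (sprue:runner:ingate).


Sprue:Runner:Ingate = 1 : 12.3/9.0 : 2.9/9.0 = 1:1.37:0.32


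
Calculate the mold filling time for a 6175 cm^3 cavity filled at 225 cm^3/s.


Formula: t_fill = V_mold / Q_flow
t = 6175 cm^3 / 225 cm^3/s = 27.4444 s

Final answer: 27.4444 s


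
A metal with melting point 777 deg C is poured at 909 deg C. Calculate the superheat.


Formula: Superheat = T_pour - T_melt
Superheat = 909 - 777 = 132 deg C

132 deg C


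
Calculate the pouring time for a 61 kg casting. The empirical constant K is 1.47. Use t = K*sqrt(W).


Formula: t = K * sqrt(W)
sqrt(W) = sqrt(61) = 7.81025
t = 1.47 * 7.81025 = 11.4811 s

11.4811 s


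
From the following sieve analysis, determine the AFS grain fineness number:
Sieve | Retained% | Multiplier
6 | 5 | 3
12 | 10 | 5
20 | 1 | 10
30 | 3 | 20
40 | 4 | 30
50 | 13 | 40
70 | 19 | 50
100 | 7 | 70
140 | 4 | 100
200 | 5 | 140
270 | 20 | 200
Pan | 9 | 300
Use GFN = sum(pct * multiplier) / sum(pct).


Formula: GFN = sum(pct * multiplier) / sum(pct)
sum(pct * multiplier) = 10015
sum(pct) = 100
GFN = 10015 / 100 = 100.15

100.15


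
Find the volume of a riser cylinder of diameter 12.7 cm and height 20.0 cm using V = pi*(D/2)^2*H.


Formula: V = pi * (D/2)^2 * H  (cylinder volume)
Radius = D/2 = 12.7/2 = 6.35 cm
V = pi * 6.35^2 * 20.0 = 2533.5374 cm^3


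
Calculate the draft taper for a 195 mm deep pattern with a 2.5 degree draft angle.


Formula: taper = depth * tan(draft_angle)
tan(2.5 deg) = 0.0436609
taper = 195 mm * 0.0436609 = 8.5139 mm


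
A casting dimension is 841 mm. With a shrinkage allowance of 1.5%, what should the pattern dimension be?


Formula: L_pattern = L_casting * (1 + shrinkage_rate/100)
Shrinkage factor = 1 + 1.5/100 = 1.015
L_pattern = 841 mm * 1.015 = 853.6150 mm


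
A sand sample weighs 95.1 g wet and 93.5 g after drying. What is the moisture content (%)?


Formula: MC = (W_wet - W_dry) / W_wet * 100
Water mass = 95.1 - 93.5 = 1.6 g
MC = 1.6 / 95.1 * 100 = 1.6824%


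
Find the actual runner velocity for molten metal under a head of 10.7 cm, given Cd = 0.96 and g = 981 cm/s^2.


Formula: v = Cd * sqrt(2 * g * h)  (Torricelli with discharge coefficient)
2*g*h = 2 * 981 * 10.7 = 20993.4 cm^2/s^2
sqrt(20993.4) = 144.89099 cm/s
v = 0.96 * 144.89099 = 139.0954 cm/s

Final answer: 139.0954 cm/s


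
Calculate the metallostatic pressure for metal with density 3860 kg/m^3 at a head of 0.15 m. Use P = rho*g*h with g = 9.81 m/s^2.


Formula: P = rho * g * h
rho * g = 3860 * 9.81 = 37866.6 N/m^3
P = 37866.6 * 0.15 = 5679.9900 Pa

Answer: 5679.9900 Pa


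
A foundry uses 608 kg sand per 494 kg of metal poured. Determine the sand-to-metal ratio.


Formula: Sand-to-Metal Ratio = W_sand / W_metal
Ratio = 608 kg / 494 kg = 1.2308


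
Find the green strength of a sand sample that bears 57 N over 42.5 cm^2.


Formula: Compressive Strength = Force / Area
Strength = 57 N / 42.5 cm^2 = 1.3412 N/cm^2


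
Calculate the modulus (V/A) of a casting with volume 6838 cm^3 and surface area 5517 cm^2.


Formula: Casting Modulus M = V / A
M = 6838 cm^3 / 5517 cm^2 = 1.2394 cm


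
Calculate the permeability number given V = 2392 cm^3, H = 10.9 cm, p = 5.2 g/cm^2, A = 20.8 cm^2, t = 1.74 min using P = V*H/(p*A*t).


Formula: Permeability Number P = (V * H) / (p * A * t)
Numerator: V * H = 2392 * 10.9 = 26072.8
Denominator: p * A * t = 5.2 * 20.8 * 1.74 = 188.1984
P = 26072.8 / 188.1984 = 138.5389

Final answer: 138.5389


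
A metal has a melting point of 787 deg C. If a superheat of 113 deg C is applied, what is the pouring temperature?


Formula: T_pour = T_melt + Superheat
T_pour = 787 + 113 = 900 deg C

900 deg C


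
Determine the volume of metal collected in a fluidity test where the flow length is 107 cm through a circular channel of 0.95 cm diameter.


Formula: V = pi * (d/2)^2 * L  (cylinder volume)
Radius = 0.95/2 = 0.475 cm
V = pi * 0.475^2 * 107 = 75.8439 cm^3

Final answer: 75.8439 cm^3


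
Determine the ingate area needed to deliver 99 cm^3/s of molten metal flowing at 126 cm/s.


Formula: A_ingate = Q / v  (continuity equation)
A = 99 cm^3/s / 126 cm/s = 0.7857 cm^2


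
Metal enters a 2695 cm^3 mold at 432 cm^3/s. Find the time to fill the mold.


Formula: t_fill = V_mold / Q_flow
t = 2695 cm^3 / 432 cm^3/s = 6.2384 s

Answer: 6.2384 s


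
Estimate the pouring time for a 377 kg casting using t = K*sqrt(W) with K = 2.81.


Formula: t = K * sqrt(W)
sqrt(W) = sqrt(377) = 19.41649
t = 2.81 * 19.41649 = 54.5603 s

Answer: 54.5603 s


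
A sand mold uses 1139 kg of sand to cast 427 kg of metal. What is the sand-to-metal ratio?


Formula: Sand-to-Metal Ratio = W_sand / W_metal
Ratio = 1139 kg / 427 kg = 2.6674


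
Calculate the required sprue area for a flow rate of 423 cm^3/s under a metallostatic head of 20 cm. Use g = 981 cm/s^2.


Formula: v = sqrt(2*g*h), A = Q/v
Velocity: v = sqrt(2 * 981 * 20) = sqrt(39240) = 198.0909 cm/s
Sprue area: A = Q / v = 423 / 198.0909 = 2.1354 cm^2

Final answer: 2.1354 cm^2


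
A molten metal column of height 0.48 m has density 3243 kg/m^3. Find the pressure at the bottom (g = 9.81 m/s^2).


Formula: P = rho * g * h
rho * g = 3243 * 9.81 = 31813.83 N/m^3
P = 31813.83 * 0.48 = 15270.6384 Pa

15270.6384 Pa


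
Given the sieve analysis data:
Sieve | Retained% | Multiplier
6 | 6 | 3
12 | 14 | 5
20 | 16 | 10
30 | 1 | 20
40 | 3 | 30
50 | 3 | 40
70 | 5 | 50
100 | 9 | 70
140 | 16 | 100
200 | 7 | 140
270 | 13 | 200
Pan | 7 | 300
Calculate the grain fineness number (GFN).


Formula: GFN = sum(pct * multiplier) / sum(pct)
sum(pct * multiplier) = 8638
sum(pct) = 100
GFN = 8638 / 100 = 86.38

86.38


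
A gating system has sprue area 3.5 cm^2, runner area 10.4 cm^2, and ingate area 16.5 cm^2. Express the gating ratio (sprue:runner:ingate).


Sprue:Runner:Ingate = 1 : 10.4/3.5 : 16.5/3.5 = 1:2.97:4.71

Final answer: 1:2.97:4.71


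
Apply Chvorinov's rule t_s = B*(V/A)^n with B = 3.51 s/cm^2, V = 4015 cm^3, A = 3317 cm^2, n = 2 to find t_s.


Formula: t_s = B * (V/A)^n  (Chvorinov's rule, n=2)
Modulus M = V/A = 4015/3317 = 1.210431 cm
M^2 = 1.210431^2 = 1.465143 cm^2
t_s = 3.51 * 1.465143 = 5.1427 s

Answer: 5.1427 s


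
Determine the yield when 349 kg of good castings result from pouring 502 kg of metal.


Formula: Casting Yield = (W_good / W_total) * 100
Yield = (349 kg / 502 kg) * 100 = 69.5219%
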